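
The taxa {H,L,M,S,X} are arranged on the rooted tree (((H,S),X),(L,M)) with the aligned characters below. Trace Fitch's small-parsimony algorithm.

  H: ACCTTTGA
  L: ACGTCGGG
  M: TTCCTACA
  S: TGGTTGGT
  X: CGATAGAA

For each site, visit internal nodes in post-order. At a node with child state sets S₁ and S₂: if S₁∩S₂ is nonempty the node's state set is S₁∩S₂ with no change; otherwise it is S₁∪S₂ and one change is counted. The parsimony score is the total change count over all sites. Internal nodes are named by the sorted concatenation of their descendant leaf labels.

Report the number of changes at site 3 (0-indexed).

1

HS@0: {A} ∪ {T} = {A,T} (union, +1)
HSX@0: {A,T} ∪ {C} = {A,C,T} (union, +1)
LM@0: {A} ∪ {T} = {A,T} (union, +1)
HLMSX@0: {A,C,T} ∩ {A,T} = {A,T} (intersection, +0)
HS@1: {C} ∪ {G} = {C,G} (union, +1)
HSX@1: {C,G} ∩ {G} = {G} (intersection, +0)
LM@1: {C} ∪ {T} = {C,T} (union, +1)
HLMSX@1: {G} ∪ {C,T} = {C,G,T} (union, +1)
HS@2: {C} ∪ {G} = {C,G} (union, +1)
HSX@2: {C,G} ∪ {A} = {A,C,G} (union, +1)
LM@2: {G} ∪ {C} = {C,G} (union, +1)
HLMSX@2: {A,C,G} ∩ {C,G} = {C,G} (intersection, +0)
HS@3: {T} ∩ {T} = {T} (intersection, +0)
HSX@3: {T} ∩ {T} = {T} (intersection, +0)
LM@3: {T} ∪ {C} = {C,T} (union, +1)
HLMSX@3: {T} ∩ {C,T} = {T} (intersection, +0)
HS@4: {T} ∩ {T} = {T} (intersection, +0)
HSX@4: {T} ∪ {A} = {A,T} (union, +1)
LM@4: {C} ∪ {T} = {C,T} (union, +1)
HLMSX@4: {A,T} ∩ {C,T} = {T} (intersection, +0)
HS@5: {T} ∪ {G} = {G,T} (union, +1)
HSX@5: {G,T} ∩ {G} = {G} (intersection, +0)
LM@5: {G} ∪ {A} = {A,G} (union, +1)
HLMSX@5: {G} ∩ {A,G} = {G} (intersection, +0)
HS@6: {G} ∩ {G} = {G} (intersection, +0)
HSX@6: {G} ∪ {A} = {A,G} (union, +1)
LM@6: {G} ∪ {C} = {C,G} (union, +1)
HLMSX@6: {A,G} ∩ {C,G} = {G} (intersection, +0)
HS@7: {A} ∪ {T} = {A,T} (union, +1)
HSX@7: {A,T} ∩ {A} = {A} (intersection, +0)
LM@7: {G} ∪ {A} = {A,G} (union, +1)
HLMSX@7: {A} ∩ {A,G} = {A} (intersection, +0)
per-site changes: [3, 3, 3, 1, 2, 2, 2, 2]; total = 18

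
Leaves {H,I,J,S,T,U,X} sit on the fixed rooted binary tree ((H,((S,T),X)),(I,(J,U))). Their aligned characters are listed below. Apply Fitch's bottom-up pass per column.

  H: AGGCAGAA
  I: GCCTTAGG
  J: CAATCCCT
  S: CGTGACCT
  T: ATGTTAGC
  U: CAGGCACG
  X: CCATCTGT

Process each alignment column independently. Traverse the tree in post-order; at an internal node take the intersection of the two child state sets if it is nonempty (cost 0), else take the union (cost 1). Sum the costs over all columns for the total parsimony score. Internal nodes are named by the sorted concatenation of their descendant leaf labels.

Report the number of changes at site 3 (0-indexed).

site 0, node ST: S={C} ∪ T={A} → {A,C} (+1)
site 0, node STX: ST={A,C} ∩ X={C} → {C} (+0)
site 0, node HSTX: H={A} ∪ STX={C} → {A,C} (+1)
site 0, node JU: J={C} ∩ U={C} → {C} (+0)
site 0, node IJU: I={G} ∪ JU={C} → {C,G} (+1)
site 0, node HIJSTUX: HSTX={A,C} ∩ IJU={C,G} → {C} (+0)
site 1, node ST: S={G} ∪ T={T} → {G,T} (+1)
site 1, node STX: ST={G,T} ∪ X={C} → {C,G,T} (+1)
site 1, node HSTX: H={G} ∩ STX={C,G,T} → {G} (+0)
site 1, node JU: J={A} ∩ U={A} → {A} (+0)
site 1, node IJU: I={C} ∪ JU={A} → {A,C} (+1)
site 1, node HIJSTUX: HSTX={G} ∪ IJU={A,C} → {A,C,G} (+1)
site 2, node ST: S={T} ∪ T={G} → {G,T} (+1)
site 2, node STX: ST={G,T} ∪ X={A} → {A,G,T} (+1)
site 2, node HSTX: H={G} ∩ STX={A,G,T} → {G} (+0)
site 2, node JU: J={A} ∪ U={G} → {A,G} (+1)
site 2, node IJU: I={C} ∪ JU={A,G} → {A,C,G} (+1)
site 2, node HIJSTUX: HSTX={G} ∩ IJU={A,C,G} → {G} (+0)
site 3, node ST: S={G} ∪ T={T} → {G,T} (+1)
site 3, node STX: ST={G,T} ∩ X={T} → {T} (+0)
site 3, node HSTX: H={C} ∪ STX={T} → {C,T} (+1)
site 3, node JU: J={T} ∪ U={G} → {G,T} (+1)
site 3, node IJU: I={T} ∩ JU={G,T} → {T} (+0)
site 3, node HIJSTUX: HSTX={C,T} ∩ IJU={T} → {T} (+0)
site 4, node ST: S={A} ∪ T={T} → {A,T} (+1)
site 4, node STX: ST={A,T} ∪ X={C} → {A,C,T} (+1)
site 4, node HSTX: H={A} ∩ STX={A,C,T} → {A} (+0)
site 4, node JU: J={C} ∩ U={C} → {C} (+0)
site 4, node IJU: I={T} ∪ JU={C} → {C,T} (+1)
site 4, node HIJSTUX: HSTX={A} ∪ IJU={C,T} → {A,C,T} (+1)
site 5, node ST: S={C} ∪ T={A} → {A,C} (+1)
site 5, node STX: ST={A,C} ∪ X={T} → {A,C,T} (+1)
site 5, node HSTX: H={G} ∪ STX={A,C,T} → {A,C,G,T} (+1)
site 5, node JU: J={C} ∪ U={A} → {A,C} (+1)
site 5, node IJU: I={A} ∩ JU={A,C} → {A} (+0)
site 5, node HIJSTUX: HSTX={A,C,G,T} ∩ IJU={A} → {A} (+0)
site 6, node ST: S={C} ∪ T={G} → {C,G} (+1)
site 6, node STX: ST={C,G} ∩ X={G} → {G} (+0)
site 6, node HSTX: H={A} ∪ STX={G} → {A,G} (+1)
site 6, node JU: J={C} ∩ U={C} → {C} (+0)
site 6, node IJU: I={G} ∪ JU={C} → {C,G} (+1)
site 6, node HIJSTUX: HSTX={A,G} ∩ IJU={C,G} → {G} (+0)
site 7, node ST: S={T} ∪ T={C} → {C,T} (+1)
site 7, node STX: ST={C,T} ∩ X={T} → {T} (+0)
site 7, node HSTX: H={A} ∪ STX={T} → {A,T} (+1)
site 7, node JU: J={T} ∪ U={G} → {G,T} (+1)
site 7, node IJU: I={G} ∩ JU={G,T} → {G} (+0)
site 7, node HIJSTUX: HSTX={A,T} ∪ IJU={G} → {A,G,T} (+1)
per-site changes: [3, 4, 4, 3, 4, 4, 3, 4]; total = 29

3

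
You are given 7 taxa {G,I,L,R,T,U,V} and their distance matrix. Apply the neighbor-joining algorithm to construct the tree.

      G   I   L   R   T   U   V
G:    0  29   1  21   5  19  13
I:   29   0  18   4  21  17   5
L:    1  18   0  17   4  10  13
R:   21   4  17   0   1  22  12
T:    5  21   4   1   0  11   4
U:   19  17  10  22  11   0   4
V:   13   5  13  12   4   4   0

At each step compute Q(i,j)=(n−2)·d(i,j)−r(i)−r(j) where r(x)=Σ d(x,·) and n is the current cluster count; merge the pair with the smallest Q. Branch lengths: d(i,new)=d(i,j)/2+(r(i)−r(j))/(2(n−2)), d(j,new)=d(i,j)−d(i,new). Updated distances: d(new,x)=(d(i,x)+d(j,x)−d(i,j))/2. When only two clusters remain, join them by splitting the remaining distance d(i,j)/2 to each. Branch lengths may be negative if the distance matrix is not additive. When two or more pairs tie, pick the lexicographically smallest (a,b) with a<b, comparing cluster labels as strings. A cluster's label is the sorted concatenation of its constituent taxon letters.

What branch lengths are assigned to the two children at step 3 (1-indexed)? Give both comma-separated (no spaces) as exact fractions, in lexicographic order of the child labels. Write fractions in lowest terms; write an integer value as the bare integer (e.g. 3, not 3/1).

iteration 1: select I,R (d=4, Q=-151); attach at lengths (37/10, 3/10); label the merged cluster IR
  updated: d(G,IR)=23, d(IR,L)=31/2, d(IR,T)=9, d(IR,U)=35/2, d(IR,V)=13/2
iteration 2: select G,L (d=1, Q=-201/2); attach at lengths (43/16, -27/16); label the merged cluster GL
  updated: d(GL,IR)=75/4, d(GL,T)=4, d(GL,U)=14, d(GL,V)=25/2
iteration 3: select GL,T (d=4, Q=-261/4); attach at lengths (133/24, -37/24); label the merged cluster GLT
  updated: d(GLT,IR)=95/8, d(GLT,U)=21/2, d(GLT,V)=25/4
iteration 4: select GLT,IR (d=95/8, Q=-163/4); attach at lengths (33/8, 31/4); label the merged cluster GILRT
  updated: d(GILRT,U)=129/16, d(GILRT,V)=7/16
iteration 5: select GILRT,U (d=129/16, Q=-25/2); attach at lengths (9/4, 93/16); label the merged cluster GILRTU
  updated: d(GILRTU,V)=-29/16
iteration 6: select GILRTU,V (d=-29/16); attach at lengths (-29/32, -29/32); label the merged cluster GILRTUV
final tree: (((((G:43/16,L:-27/16):133/24,T:-37/24):33/8,(I:37/10,R:3/10):31/4):9/4,U:93/16):-29/32,V:-29/32)
total length: 217/8

133/24,-37/24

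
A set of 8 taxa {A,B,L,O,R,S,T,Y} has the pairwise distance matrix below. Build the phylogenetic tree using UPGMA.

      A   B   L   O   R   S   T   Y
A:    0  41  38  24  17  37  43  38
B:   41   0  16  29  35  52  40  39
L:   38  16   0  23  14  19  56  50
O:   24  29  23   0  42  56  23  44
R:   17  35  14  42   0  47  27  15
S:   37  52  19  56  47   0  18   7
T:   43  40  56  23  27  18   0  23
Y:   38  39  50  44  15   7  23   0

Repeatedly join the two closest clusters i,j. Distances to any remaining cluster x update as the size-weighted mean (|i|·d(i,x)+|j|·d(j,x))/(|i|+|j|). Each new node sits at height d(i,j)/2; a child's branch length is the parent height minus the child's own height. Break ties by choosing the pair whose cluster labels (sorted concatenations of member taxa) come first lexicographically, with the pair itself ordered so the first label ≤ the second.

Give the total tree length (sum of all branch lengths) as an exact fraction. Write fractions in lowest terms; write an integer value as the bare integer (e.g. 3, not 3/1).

502/5

1. join S+Y (d=7) ⇒ SY; edges |S|=7/2, |Y|=7/2
  updated: d(A,SY)=75/2, d(B,SY)=91/2, d(L,SY)=69/2, d(O,SY)=50, d(R,SY)=31, d(SY,T)=41/2
2. join L+R (d=14) ⇒ LR; edges |L|=7, |R|=7
  updated: d(A,LR)=55/2, d(B,LR)=51/2, d(LR,O)=65/2, d(LR,SY)=131/4, d(LR,T)=83/2
3. join SY+T (d=41/2) ⇒ STY; edges |SY|=27/4, |T|=41/4
  updated: d(A,STY)=118/3, d(B,STY)=131/3, d(LR,STY)=107/3, d(O,STY)=41
4. join A+O (d=24) ⇒ AO; edges |A|=12, |O|=12
  updated: d(AO,B)=35, d(AO,LR)=30, d(AO,STY)=241/6
5. join B+LR (d=51/2) ⇒ BLR; edges |B|=51/4, |LR|=23/4
  updated: d(AO,BLR)=95/3, d(BLR,STY)=115/3
6. join AO+BLR (d=95/3) ⇒ ABLOR; edges |AO|=23/6, |BLR|=37/12
  updated: d(ABLOR,STY)=586/15
7. join ABLOR+STY (d=586/15) ⇒ ABLORSTY; edges |ABLOR|=37/10, |STY|=557/60
final tree: (((A:12,O:12):23/6,(B:51/4,(L:7,R:7):23/4):37/12):37/10,((S:7/2,Y:7/2):27/4,T:41/4):557/60)
total length: 502/5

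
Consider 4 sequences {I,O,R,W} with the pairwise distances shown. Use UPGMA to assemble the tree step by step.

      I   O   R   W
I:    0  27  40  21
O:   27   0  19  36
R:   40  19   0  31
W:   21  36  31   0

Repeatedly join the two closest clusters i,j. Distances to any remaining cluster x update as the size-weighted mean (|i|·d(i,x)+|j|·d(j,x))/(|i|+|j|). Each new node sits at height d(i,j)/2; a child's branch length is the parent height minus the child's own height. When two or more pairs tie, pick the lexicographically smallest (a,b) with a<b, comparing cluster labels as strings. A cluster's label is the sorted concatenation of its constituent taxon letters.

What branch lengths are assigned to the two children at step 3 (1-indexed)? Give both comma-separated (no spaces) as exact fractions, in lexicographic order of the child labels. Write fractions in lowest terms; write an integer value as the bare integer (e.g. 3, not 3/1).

step 1: merge (O,R) at d=19; branch lengths O→19/2, R→19/2; new cluster OR
  updated: d(I,OR)=67/2, d(OR,W)=67/2
step 2: merge (I,W) at d=21; branch lengths I→21/2, W→21/2; new cluster IW
  updated: d(IW,OR)=67/2
step 3: merge (IW,OR) at d=67/2; branch lengths IW→25/4, OR→29/4; new cluster IORW
final tree: ((I:21/2,W:21/2):25/4,(O:19/2,R:19/2):29/4)
total length: 107/2

25/4,29/4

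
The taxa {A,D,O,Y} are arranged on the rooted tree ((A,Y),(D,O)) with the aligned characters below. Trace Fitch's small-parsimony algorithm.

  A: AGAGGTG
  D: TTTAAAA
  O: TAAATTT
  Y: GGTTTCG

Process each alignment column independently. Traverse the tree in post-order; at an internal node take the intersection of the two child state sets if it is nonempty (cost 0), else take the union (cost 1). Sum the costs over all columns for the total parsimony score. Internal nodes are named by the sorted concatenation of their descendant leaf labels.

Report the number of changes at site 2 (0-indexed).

AY@0: {A} ∪ {G} = {A,G} (union, +1)
DO@0: {T} ∩ {T} = {T} (intersection, +0)
ADOY@0: {A,G} ∪ {T} = {A,G,T} (union, +1)
AY@1: {G} ∩ {G} = {G} (intersection, +0)
DO@1: {T} ∪ {A} = {A,T} (union, +1)
ADOY@1: {G} ∪ {A,T} = {A,G,T} (union, +1)
AY@2: {A} ∪ {T} = {A,T} (union, +1)
DO@2: {T} ∪ {A} = {A,T} (union, +1)
ADOY@2: {A,T} ∩ {A,T} = {A,T} (intersection, +0)
AY@3: {G} ∪ {T} = {G,T} (union, +1)
DO@3: {A} ∩ {A} = {A} (intersection, +0)
ADOY@3: {G,T} ∪ {A} = {A,G,T} (union, +1)
AY@4: {G} ∪ {T} = {G,T} (union, +1)
DO@4: {A} ∪ {T} = {A,T} (union, +1)
ADOY@4: {G,T} ∩ {A,T} = {T} (intersection, +0)
AY@5: {T} ∪ {C} = {C,T} (union, +1)
DO@5: {A} ∪ {T} = {A,T} (union, +1)
ADOY@5: {C,T} ∩ {A,T} = {T} (intersection, +0)
AY@6: {G} ∩ {G} = {G} (intersection, +0)
DO@6: {A} ∪ {T} = {A,T} (union, +1)
ADOY@6: {G} ∪ {A,T} = {A,G,T} (union, +1)
per-site changes: [2, 2, 2, 2, 2, 2, 2]; total = 14

2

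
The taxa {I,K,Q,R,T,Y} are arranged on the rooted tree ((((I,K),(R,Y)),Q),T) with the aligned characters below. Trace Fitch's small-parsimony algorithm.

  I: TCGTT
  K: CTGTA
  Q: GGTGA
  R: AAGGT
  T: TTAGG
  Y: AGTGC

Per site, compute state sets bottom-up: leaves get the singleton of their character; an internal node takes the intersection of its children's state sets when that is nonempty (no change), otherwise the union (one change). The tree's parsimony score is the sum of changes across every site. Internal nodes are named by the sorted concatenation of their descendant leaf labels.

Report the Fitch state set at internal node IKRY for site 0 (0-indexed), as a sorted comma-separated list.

A,C,T

IK@0: {T} ∪ {C} = {C,T} (union, +1)
RY@0: {A} ∩ {A} = {A} (intersection, +0)
IKRY@0: {C,T} ∪ {A} = {A,C,T} (union, +1)
IKQRY@0: {A,C,T} ∪ {G} = {A,C,G,T} (union, +1)
IKQRTY@0: {A,C,G,T} ∩ {T} = {T} (intersection, +0)
IK@1: {C} ∪ {T} = {C,T} (union, +1)
RY@1: {A} ∪ {G} = {A,G} (union, +1)
IKRY@1: {C,T} ∪ {A,G} = {A,C,G,T} (union, +1)
IKQRY@1: {A,C,G,T} ∩ {G} = {G} (intersection, +0)
IKQRTY@1: {G} ∪ {T} = {G,T} (union, +1)
IK@2: {G} ∩ {G} = {G} (intersection, +0)
RY@2: {G} ∪ {T} = {G,T} (union, +1)
IKRY@2: {G} ∩ {G,T} = {G} (intersection, +0)
IKQRY@2: {G} ∪ {T} = {G,T} (union, +1)
IKQRTY@2: {G,T} ∪ {A} = {A,G,T} (union, +1)
IK@3: {T} ∩ {T} = {T} (intersection, +0)
RY@3: {G} ∩ {G} = {G} (intersection, +0)
IKRY@3: {T} ∪ {G} = {G,T} (union, +1)
IKQRY@3: {G,T} ∩ {G} = {G} (intersection, +0)
IKQRTY@3: {G} ∩ {G} = {G} (intersection, +0)
IK@4: {T} ∪ {A} = {A,T} (union, +1)
RY@4: {T} ∪ {C} = {C,T} (union, +1)
IKRY@4: {A,T} ∩ {C,T} = {T} (intersection, +0)
IKQRY@4: {T} ∪ {A} = {A,T} (union, +1)
IKQRTY@4: {A,T} ∪ {G} = {A,G,T} (union, +1)
per-site changes: [3, 4, 3, 1, 4]; total = 15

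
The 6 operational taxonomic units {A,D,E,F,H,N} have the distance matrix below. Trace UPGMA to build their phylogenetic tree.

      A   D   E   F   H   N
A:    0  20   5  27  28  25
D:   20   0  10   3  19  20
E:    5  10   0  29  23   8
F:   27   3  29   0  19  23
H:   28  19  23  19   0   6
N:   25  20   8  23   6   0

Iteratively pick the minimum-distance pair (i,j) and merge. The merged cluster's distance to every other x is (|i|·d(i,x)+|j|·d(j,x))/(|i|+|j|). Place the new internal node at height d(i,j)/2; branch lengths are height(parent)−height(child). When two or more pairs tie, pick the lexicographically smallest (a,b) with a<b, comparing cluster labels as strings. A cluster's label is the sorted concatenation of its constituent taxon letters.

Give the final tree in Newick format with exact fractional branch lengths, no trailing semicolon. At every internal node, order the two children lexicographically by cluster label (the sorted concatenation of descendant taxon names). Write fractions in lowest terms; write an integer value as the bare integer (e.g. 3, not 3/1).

((A:5/2,E:5/2):65/8,((D:3/2,F:3/2):69/8,(H:3,N:3):57/8):1/2)

step 1: merge (D,F) at d=3; branch lengths D→3/2, F→3/2; new cluster DF
  updated: d(A,DF)=47/2, d(DF,E)=39/2, d(DF,H)=19, d(DF,N)=43/2
step 2: merge (A,E) at d=5; branch lengths A→5/2, E→5/2; new cluster AE
  updated: d(AE,DF)=43/2, d(AE,H)=51/2, d(AE,N)=33/2
step 3: merge (H,N) at d=6; branch lengths H→3, N→3; new cluster HN
  updated: d(AE,HN)=21, d(DF,HN)=81/4
step 4: merge (DF,HN) at d=81/4; branch lengths DF→69/8, HN→57/8; new cluster DFHN
  updated: d(AE,DFHN)=85/4
step 5: merge (AE,DFHN) at d=85/4; branch lengths AE→65/8, DFHN→1/2; new cluster ADEFHN
final tree: ((A:5/2,E:5/2):65/8,((D:3/2,F:3/2):69/8,(H:3,N:3):57/8):1/2)
total length: 307/8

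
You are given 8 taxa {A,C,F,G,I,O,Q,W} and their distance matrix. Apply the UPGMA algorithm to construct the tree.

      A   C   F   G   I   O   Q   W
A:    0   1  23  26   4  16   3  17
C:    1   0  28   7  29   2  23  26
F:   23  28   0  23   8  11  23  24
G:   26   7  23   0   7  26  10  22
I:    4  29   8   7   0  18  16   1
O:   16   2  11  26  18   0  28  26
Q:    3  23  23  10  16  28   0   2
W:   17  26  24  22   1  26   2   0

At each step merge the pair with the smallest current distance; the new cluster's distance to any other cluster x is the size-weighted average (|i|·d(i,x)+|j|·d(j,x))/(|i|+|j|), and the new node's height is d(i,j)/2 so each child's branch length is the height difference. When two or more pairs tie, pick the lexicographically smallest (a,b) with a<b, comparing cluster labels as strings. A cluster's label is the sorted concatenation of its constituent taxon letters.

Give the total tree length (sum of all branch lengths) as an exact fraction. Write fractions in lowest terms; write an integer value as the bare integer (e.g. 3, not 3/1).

iteration 1: select A,C (d=1); attach at lengths (1/2, 1/2); label the merged cluster AC
  updated: d(AC,F)=51/2, d(AC,G)=33/2, d(AC,I)=33/2, d(AC,O)=9, d(AC,Q)=13, d(AC,W)=43/2
iteration 2: select I,W (d=1); attach at lengths (1/2, 1/2); label the merged cluster IW
  updated: d(AC,IW)=19, d(F,IW)=16, d(G,IW)=29/2, d(IW,O)=22, d(IW,Q)=9
iteration 3: select AC,O (d=9); attach at lengths (4, 9/2); label the merged cluster ACO
  updated: d(ACO,F)=62/3, d(ACO,G)=59/3, d(ACO,IW)=20, d(ACO,Q)=18
iteration 4: select IW,Q (d=9); attach at lengths (4, 9/2); label the merged cluster IQW
  updated: d(ACO,IQW)=58/3, d(F,IQW)=55/3, d(G,IQW)=13
iteration 5: select G,IQW (d=13); attach at lengths (13/2, 2); label the merged cluster GIQW
  updated: d(ACO,GIQW)=233/12, d(F,GIQW)=39/2
iteration 6: select ACO,GIQW (d=233/12); attach at lengths (125/24, 77/24); label the merged cluster ACGIOQW
  updated: d(ACGIOQW,F)=20
iteration 7: select ACGIOQW,F (d=20); attach at lengths (7/24, 10); label the merged cluster ACFGIOQW
final tree: ((((A:1/2,C:1/2):4,O:9/2):125/24,(G:13/2,((I:1/2,W:1/2):4,Q:9/2):2):77/24):7/24,F:10)
total length: 1109/24

1109/24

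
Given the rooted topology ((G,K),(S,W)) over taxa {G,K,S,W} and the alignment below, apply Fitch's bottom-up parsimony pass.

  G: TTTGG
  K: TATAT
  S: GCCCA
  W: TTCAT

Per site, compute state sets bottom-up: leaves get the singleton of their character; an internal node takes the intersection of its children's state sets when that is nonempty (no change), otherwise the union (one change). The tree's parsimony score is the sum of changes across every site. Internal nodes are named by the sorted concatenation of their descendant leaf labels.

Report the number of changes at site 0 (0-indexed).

1

[col 0] GK: children G:{T}, K:{T} ∩→ {T}; cost 0
[col 0] SW: children S:{G}, W:{T} ∪→ {G,T}; cost 1
[col 0] GKSW: children GK:{T}, SW:{G,T} ∩→ {T}; cost 0
[col 1] GK: children G:{T}, K:{A} ∪→ {A,T}; cost 1
[col 1] SW: children S:{C}, W:{T} ∪→ {C,T}; cost 1
[col 1] GKSW: children GK:{A,T}, SW:{C,T} ∩→ {T}; cost 0
[col 2] GK: children G:{T}, K:{T} ∩→ {T}; cost 0
[col 2] SW: children S:{C}, W:{C} ∩→ {C}; cost 0
[col 2] GKSW: children GK:{T}, SW:{C} ∪→ {C,T}; cost 1
[col 3] GK: children G:{G}, K:{A} ∪→ {A,G}; cost 1
[col 3] SW: children S:{C}, W:{A} ∪→ {A,C}; cost 1
[col 3] GKSW: children GK:{A,G}, SW:{A,C} ∩→ {A}; cost 0
[col 4] GK: children G:{G}, K:{T} ∪→ {G,T}; cost 1
[col 4] SW: children S:{A}, W:{T} ∪→ {A,T}; cost 1
[col 4] GKSW: children GK:{G,T}, SW:{A,T} ∩→ {T}; cost 0
per-site changes: [1, 2, 1, 2, 2]; total = 8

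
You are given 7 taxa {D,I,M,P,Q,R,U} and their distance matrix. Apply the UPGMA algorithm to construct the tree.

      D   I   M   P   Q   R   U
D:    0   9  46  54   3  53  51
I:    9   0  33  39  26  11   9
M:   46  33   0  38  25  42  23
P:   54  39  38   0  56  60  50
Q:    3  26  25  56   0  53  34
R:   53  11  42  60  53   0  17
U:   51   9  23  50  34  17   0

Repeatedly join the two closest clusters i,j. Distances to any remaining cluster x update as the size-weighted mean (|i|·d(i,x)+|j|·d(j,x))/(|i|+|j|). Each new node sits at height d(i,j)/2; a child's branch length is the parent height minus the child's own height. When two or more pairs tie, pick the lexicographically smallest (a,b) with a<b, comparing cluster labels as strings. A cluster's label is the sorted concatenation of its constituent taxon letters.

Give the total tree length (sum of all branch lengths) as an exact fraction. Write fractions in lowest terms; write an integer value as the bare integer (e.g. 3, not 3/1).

4675/48

iteration 1: select D,Q (d=3); attach at lengths (3/2, 3/2); label the merged cluster DQ
  updated: d(DQ,I)=35/2, d(DQ,M)=71/2, d(DQ,P)=55, d(DQ,R)=53, d(DQ,U)=85/2
iteration 2: select I,U (d=9); attach at lengths (9/2, 9/2); label the merged cluster IU
  updated: d(DQ,IU)=30, d(IU,M)=28, d(IU,P)=89/2, d(IU,R)=14
iteration 3: select IU,R (d=14); attach at lengths (5/2, 7); label the merged cluster IRU
  updated: d(DQ,IRU)=113/3, d(IRU,M)=98/3, d(IRU,P)=149/3
iteration 4: select IRU,M (d=98/3); attach at lengths (28/3, 49/3); label the merged cluster IMRU
  updated: d(DQ,IMRU)=297/8, d(IMRU,P)=187/4
iteration 5: select DQ,IMRU (d=297/8); attach at lengths (273/16, 107/48); label the merged cluster DIMQRU
  updated: d(DIMQRU,P)=99/2
iteration 6: select DIMQRU,P (d=99/2); attach at lengths (99/16, 99/4); label the merged cluster DIMPQRU
final tree: (((D:3/2,Q:3/2):273/16,(((I:9/2,U:9/2):5/2,R:7):28/3,M:49/3):107/48):99/16,P:99/4)
total length: 4675/48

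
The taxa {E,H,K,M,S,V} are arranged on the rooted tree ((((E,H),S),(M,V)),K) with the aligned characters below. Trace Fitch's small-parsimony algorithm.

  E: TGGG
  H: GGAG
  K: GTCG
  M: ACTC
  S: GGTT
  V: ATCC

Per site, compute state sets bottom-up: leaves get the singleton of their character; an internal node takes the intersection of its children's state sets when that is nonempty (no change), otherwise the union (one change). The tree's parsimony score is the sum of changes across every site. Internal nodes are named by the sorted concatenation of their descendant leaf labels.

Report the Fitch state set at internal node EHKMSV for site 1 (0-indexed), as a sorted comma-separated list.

site 0, node EH: E={T} ∪ H={G} → {G,T} (+1)
site 0, node EHS: EH={G,T} ∩ S={G} → {G} (+0)
site 0, node MV: M={A} ∩ V={A} → {A} (+0)
site 0, node EHMSV: EHS={G} ∪ MV={A} → {A,G} (+1)
site 0, node EHKMSV: EHMSV={A,G} ∩ K={G} → {G} (+0)
site 1, node EH: E={G} ∩ H={G} → {G} (+0)
site 1, node EHS: EH={G} ∩ S={G} → {G} (+0)
site 1, node MV: M={C} ∪ V={T} → {C,T} (+1)
site 1, node EHMSV: EHS={G} ∪ MV={C,T} → {C,G,T} (+1)
site 1, node EHKMSV: EHMSV={C,G,T} ∩ K={T} → {T} (+0)
site 2, node EH: E={G} ∪ H={A} → {A,G} (+1)
site 2, node EHS: EH={A,G} ∪ S={T} → {A,G,T} (+1)
site 2, node MV: M={T} ∪ V={C} → {C,T} (+1)
site 2, node EHMSV: EHS={A,G,T} ∩ MV={C,T} → {T} (+0)
site 2, node EHKMSV: EHMSV={T} ∪ K={C} → {C,T} (+1)
site 3, node EH: E={G} ∩ H={G} → {G} (+0)
site 3, node EHS: EH={G} ∪ S={T} → {G,T} (+1)
site 3, node MV: M={C} ∩ V={C} → {C} (+0)
site 3, node EHMSV: EHS={G,T} ∪ MV={C} → {C,G,T} (+1)
site 3, node EHKMSV: EHMSV={C,G,T} ∩ K={G} → {G} (+0)
per-site changes: [2, 2, 4, 2]; total = 10

T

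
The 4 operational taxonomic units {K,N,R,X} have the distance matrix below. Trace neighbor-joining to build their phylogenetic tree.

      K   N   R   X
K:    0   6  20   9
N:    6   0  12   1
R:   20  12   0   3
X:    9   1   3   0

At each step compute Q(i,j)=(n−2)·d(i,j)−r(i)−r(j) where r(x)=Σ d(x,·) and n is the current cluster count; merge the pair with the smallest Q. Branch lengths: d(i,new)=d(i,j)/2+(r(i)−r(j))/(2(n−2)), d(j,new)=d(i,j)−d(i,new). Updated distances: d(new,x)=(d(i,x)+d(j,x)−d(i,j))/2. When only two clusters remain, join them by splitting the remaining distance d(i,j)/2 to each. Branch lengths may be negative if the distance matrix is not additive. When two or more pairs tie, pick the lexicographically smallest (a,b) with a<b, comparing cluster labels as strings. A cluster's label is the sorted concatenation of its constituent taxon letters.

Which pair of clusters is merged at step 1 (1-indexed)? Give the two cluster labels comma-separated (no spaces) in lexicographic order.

K,N

1. join K+N (d=6, Q=-42) ⇒ KN; edges |K|=7, |N|=-1
  updated: d(KN,R)=13, d(KN,X)=2
2. join KN+R (d=13, Q=-18) ⇒ KNR; edges |KN|=6, |R|=7
  updated: d(KNR,X)=-4
3. join KNR+X (d=-4) ⇒ KNRX; edges |KNR|=-2, |X|=-2
final tree: (((K:7,N:-1):6,R:7):-2,X:-2)
total length: 15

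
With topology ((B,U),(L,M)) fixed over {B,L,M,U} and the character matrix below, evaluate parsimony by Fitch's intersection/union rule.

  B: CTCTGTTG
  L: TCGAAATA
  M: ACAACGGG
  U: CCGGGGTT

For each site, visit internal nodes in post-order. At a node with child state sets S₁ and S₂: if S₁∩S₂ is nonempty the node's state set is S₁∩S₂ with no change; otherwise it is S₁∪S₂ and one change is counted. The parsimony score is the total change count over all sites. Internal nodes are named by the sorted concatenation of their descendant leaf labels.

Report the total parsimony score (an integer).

BU@0: {C} ∩ {C} = {C} (intersection, +0)
LM@0: {T} ∪ {A} = {A,T} (union, +1)
BLMU@0: {C} ∪ {A,T} = {A,C,T} (union, +1)
BU@1: {T} ∪ {C} = {C,T} (union, +1)
LM@1: {C} ∩ {C} = {C} (intersection, +0)
BLMU@1: {C,T} ∩ {C} = {C} (intersection, +0)
BU@2: {C} ∪ {G} = {C,G} (union, +1)
LM@2: {G} ∪ {A} = {A,G} (union, +1)
BLMU@2: {C,G} ∩ {A,G} = {G} (intersection, +0)
BU@3: {T} ∪ {G} = {G,T} (union, +1)
LM@3: {A} ∩ {A} = {A} (intersection, +0)
BLMU@3: {G,T} ∪ {A} = {A,G,T} (union, +1)
BU@4: {G} ∩ {G} = {G} (intersection, +0)
LM@4: {A} ∪ {C} = {A,C} (union, +1)
BLMU@4: {G} ∪ {A,C} = {A,C,G} (union, +1)
BU@5: {T} ∪ {G} = {G,T} (union, +1)
LM@5: {A} ∪ {G} = {A,G} (union, +1)
BLMU@5: {G,T} ∩ {A,G} = {G} (intersection, +0)
BU@6: {T} ∩ {T} = {T} (intersection, +0)
LM@6: {T} ∪ {G} = {G,T} (union, +1)
BLMU@6: {T} ∩ {G,T} = {T} (intersection, +0)
BU@7: {G} ∪ {T} = {G,T} (union, +1)
LM@7: {A} ∪ {G} = {A,G} (union, +1)
BLMU@7: {G,T} ∩ {A,G} = {G} (intersection, +0)
per-site changes: [2, 1, 2, 2, 2, 2, 1, 2]; total = 14

14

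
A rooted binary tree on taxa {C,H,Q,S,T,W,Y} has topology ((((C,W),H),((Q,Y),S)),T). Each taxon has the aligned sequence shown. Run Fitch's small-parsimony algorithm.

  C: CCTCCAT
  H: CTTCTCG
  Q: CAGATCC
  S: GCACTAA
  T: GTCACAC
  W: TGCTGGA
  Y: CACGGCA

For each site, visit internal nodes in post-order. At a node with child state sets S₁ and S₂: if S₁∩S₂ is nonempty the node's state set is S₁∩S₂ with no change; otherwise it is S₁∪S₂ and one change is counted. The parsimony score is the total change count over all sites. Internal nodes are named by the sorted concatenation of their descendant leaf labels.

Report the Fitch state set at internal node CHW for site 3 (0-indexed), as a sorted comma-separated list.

C

site 0, node CW: C={C} ∪ W={T} → {C,T} (+1)
site 0, node CHW: CW={C,T} ∩ H={C} → {C} (+0)
site 0, node QY: Q={C} ∩ Y={C} → {C} (+0)
site 0, node QSY: QY={C} ∪ S={G} → {C,G} (+1)
site 0, node CHQSWY: CHW={C} ∩ QSY={C,G} → {C} (+0)
site 0, node CHQSTWY: CHQSWY={C} ∪ T={G} → {C,G} (+1)
site 1, node CW: C={C} ∪ W={G} → {C,G} (+1)
site 1, node CHW: CW={C,G} ∪ H={T} → {C,G,T} (+1)
site 1, node QY: Q={A} ∩ Y={A} → {A} (+0)
site 1, node QSY: QY={A} ∪ S={C} → {A,C} (+1)
site 1, node CHQSWY: CHW={C,G,T} ∩ QSY={A,C} → {C} (+0)
site 1, node CHQSTWY: CHQSWY={C} ∪ T={T} → {C,T} (+1)
site 2, node CW: C={T} ∪ W={C} → {C,T} (+1)
site 2, node CHW: CW={C,T} ∩ H={T} → {T} (+0)
site 2, node QY: Q={G} ∪ Y={C} → {C,G} (+1)
site 2, node QSY: QY={C,G} ∪ S={A} → {A,C,G} (+1)
site 2, node CHQSWY: CHW={T} ∪ QSY={A,C,G} → {A,C,G,T} (+1)
site 2, node CHQSTWY: CHQSWY={A,C,G,T} ∩ T={C} → {C} (+0)
site 3, node CW: C={C} ∪ W={T} → {C,T} (+1)
site 3, node CHW: CW={C,T} ∩ H={C} → {C} (+0)
site 3, node QY: Q={A} ∪ Y={G} → {A,G} (+1)
site 3, node QSY: QY={A,G} ∪ S={C} → {A,C,G} (+1)
site 3, node CHQSWY: CHW={C} ∩ QSY={A,C,G} → {C} (+0)
site 3, node CHQSTWY: CHQSWY={C} ∪ T={A} → {A,C} (+1)
site 4, node CW: C={C} ∪ W={G} → {C,G} (+1)
site 4, node CHW: CW={C,G} ∪ H={T} → {C,G,T} (+1)
site 4, node QY: Q={T} ∪ Y={G} → {G,T} (+1)
site 4, node QSY: QY={G,T} ∩ S={T} → {T} (+0)
site 4, node CHQSWY: CHW={C,G,T} ∩ QSY={T} → {T} (+0)
site 4, node CHQSTWY: CHQSWY={T} ∪ T={C} → {C,T} (+1)
site 5, node CW: C={A} ∪ W={G} → {A,G} (+1)
site 5, node CHW: CW={A,G} ∪ H={C} → {A,C,G} (+1)
site 5, node QY: Q={C} ∩ Y={C} → {C} (+0)
site 5, node QSY: QY={C} ∪ S={A} → {A,C} (+1)
site 5, node CHQSWY: CHW={A,C,G} ∩ QSY={A,C} → {A,C} (+0)
site 5, node CHQSTWY: CHQSWY={A,C} ∩ T={A} → {A} (+0)
site 6, node CW: C={T} ∪ W={A} → {A,T} (+1)
site 6, node CHW: CW={A,T} ∪ H={G} → {A,G,T} (+1)
site 6, node QY: Q={C} ∪ Y={A} → {A,C} (+1)
site 6, node QSY: QY={A,C} ∩ S={A} → {A} (+0)
site 6, node CHQSWY: CHW={A,G,T} ∩ QSY={A} → {A} (+0)
site 6, node CHQSTWY: CHQSWY={A} ∪ T={C} → {A,C} (+1)
per-site changes: [3, 4, 4, 4, 4, 3, 4]; total = 26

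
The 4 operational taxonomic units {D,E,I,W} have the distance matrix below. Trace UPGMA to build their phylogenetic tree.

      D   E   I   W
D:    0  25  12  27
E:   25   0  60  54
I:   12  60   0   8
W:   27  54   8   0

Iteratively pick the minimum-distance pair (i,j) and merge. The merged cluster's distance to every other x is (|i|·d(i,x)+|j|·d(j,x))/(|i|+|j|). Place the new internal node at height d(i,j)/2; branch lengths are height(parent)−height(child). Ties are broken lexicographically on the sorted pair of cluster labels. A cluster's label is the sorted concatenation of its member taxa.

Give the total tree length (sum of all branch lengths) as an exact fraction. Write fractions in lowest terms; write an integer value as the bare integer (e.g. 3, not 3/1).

iteration 1: select I,W (d=8); attach at lengths (4, 4); label the merged cluster IW
  updated: d(D,IW)=39/2, d(E,IW)=57
iteration 2: select D,IW (d=39/2); attach at lengths (39/4, 23/4); label the merged cluster DIW
  updated: d(DIW,E)=139/3
iteration 3: select DIW,E (d=139/3); attach at lengths (161/12, 139/6); label the merged cluster DEIW
final tree: ((D:39/4,(I:4,W:4):23/4):161/12,E:139/6)
total length: 721/12

721/12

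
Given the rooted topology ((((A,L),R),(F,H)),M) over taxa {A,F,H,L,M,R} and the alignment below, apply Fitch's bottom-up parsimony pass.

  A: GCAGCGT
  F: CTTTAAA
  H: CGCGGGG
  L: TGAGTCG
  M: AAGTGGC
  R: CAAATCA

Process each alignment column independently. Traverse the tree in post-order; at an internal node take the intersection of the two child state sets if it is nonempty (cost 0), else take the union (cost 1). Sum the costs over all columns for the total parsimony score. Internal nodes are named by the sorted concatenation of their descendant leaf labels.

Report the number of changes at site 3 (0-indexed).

site 0, node AL: A={G} ∪ L={T} → {G,T} (+1)
site 0, node ALR: AL={G,T} ∪ R={C} → {C,G,T} (+1)
site 0, node FH: F={C} ∩ H={C} → {C} (+0)
site 0, node AFHLR: ALR={C,G,T} ∩ FH={C} → {C} (+0)
site 0, node AFHLMR: AFHLR={C} ∪ M={A} → {A,C} (+1)
site 1, node AL: A={C} ∪ L={G} → {C,G} (+1)
site 1, node ALR: AL={C,G} ∪ R={A} → {A,C,G} (+1)
site 1, node FH: F={T} ∪ H={G} → {G,T} (+1)
site 1, node AFHLR: ALR={A,C,G} ∩ FH={G,T} → {G} (+0)
site 1, node AFHLMR: AFHLR={G} ∪ M={A} → {A,G} (+1)
site 2, node AL: A={A} ∩ L={A} → {A} (+0)
site 2, node ALR: AL={A} ∩ R={A} → {A} (+0)
site 2, node FH: F={T} ∪ H={C} → {C,T} (+1)
site 2, node AFHLR: ALR={A} ∪ FH={C,T} → {A,C,T} (+1)
site 2, node AFHLMR: AFHLR={A,C,T} ∪ M={G} → {A,C,G,T} (+1)
site 3, node AL: A={G} ∩ L={G} → {G} (+0)
site 3, node ALR: AL={G} ∪ R={A} → {A,G} (+1)
site 3, node FH: F={T} ∪ H={G} → {G,T} (+1)
site 3, node AFHLR: ALR={A,G} ∩ FH={G,T} → {G} (+0)
site 3, node AFHLMR: AFHLR={G} ∪ M={T} → {G,T} (+1)
site 4, node AL: A={C} ∪ L={T} → {C,T} (+1)
site 4, node ALR: AL={C,T} ∩ R={T} → {T} (+0)
site 4, node FH: F={A} ∪ H={G} → {A,G} (+1)
site 4, node AFHLR: ALR={T} ∪ FH={A,G} → {A,G,T} (+1)
site 4, node AFHLMR: AFHLR={A,G,T} ∩ M={G} → {G} (+0)
site 5, node AL: A={G} ∪ L={C} → {C,G} (+1)
site 5, node ALR: AL={C,G} ∩ R={C} → {C} (+0)
site 5, node FH: F={A} ∪ H={G} → {A,G} (+1)
site 5, node AFHLR: ALR={C} ∪ FH={A,G} → {A,C,G} (+1)
site 5, node AFHLMR: AFHLR={A,C,G} ∩ M={G} → {G} (+0)
site 6, node AL: A={T} ∪ L={G} → {G,T} (+1)
site 6, node ALR: AL={G,T} ∪ R={A} → {A,G,T} (+1)
site 6, node FH: F={A} ∪ H={G} → {A,G} (+1)
site 6, node AFHLR: ALR={A,G,T} ∩ FH={A,G} → {A,G} (+0)
site 6, node AFHLMR: AFHLR={A,G} ∪ M={C} → {A,C,G} (+1)
per-site changes: [3, 4, 3, 3, 3, 3, 4]; total = 23

3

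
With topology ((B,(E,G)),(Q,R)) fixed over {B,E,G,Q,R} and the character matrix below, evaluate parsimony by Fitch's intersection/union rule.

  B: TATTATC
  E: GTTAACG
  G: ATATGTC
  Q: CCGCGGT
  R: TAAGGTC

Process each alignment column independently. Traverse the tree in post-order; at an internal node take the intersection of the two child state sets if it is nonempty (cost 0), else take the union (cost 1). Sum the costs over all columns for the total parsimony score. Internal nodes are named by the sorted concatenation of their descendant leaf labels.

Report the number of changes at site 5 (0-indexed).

2

EG@0: {G} ∪ {A} = {A,G} (union, +1)
BEG@0: {T} ∪ {A,G} = {A,G,T} (union, +1)
QR@0: {C} ∪ {T} = {C,T} (union, +1)
BEGQR@0: {A,G,T} ∩ {C,T} = {T} (intersection, +0)
EG@1: {T} ∩ {T} = {T} (intersection, +0)
BEG@1: {A} ∪ {T} = {A,T} (union, +1)
QR@1: {C} ∪ {A} = {A,C} (union, +1)
BEGQR@1: {A,T} ∩ {A,C} = {A} (intersection, +0)
EG@2: {T} ∪ {A} = {A,T} (union, +1)
BEG@2: {T} ∩ {A,T} = {T} (intersection, +0)
QR@2: {G} ∪ {A} = {A,G} (union, +1)
BEGQR@2: {T} ∪ {A,G} = {A,G,T} (union, +1)
EG@3: {A} ∪ {T} = {A,T} (union, +1)
BEG@3: {T} ∩ {A,T} = {T} (intersection, +0)
QR@3: {C} ∪ {G} = {C,G} (union, +1)
BEGQR@3: {T} ∪ {C,G} = {C,G,T} (union, +1)
EG@4: {A} ∪ {G} = {A,G} (union, +1)
BEG@4: {A} ∩ {A,G} = {A} (intersection, +0)
QR@4: {G} ∩ {G} = {G} (intersection, +0)
BEGQR@4: {A} ∪ {G} = {A,G} (union, +1)
EG@5: {C} ∪ {T} = {C,T} (union, +1)
BEG@5: {T} ∩ {C,T} = {T} (intersection, +0)
QR@5: {G} ∪ {T} = {G,T} (union, +1)
BEGQR@5: {T} ∩ {G,T} = {T} (intersection, +0)
EG@6: {G} ∪ {C} = {C,G} (union, +1)
BEG@6: {C} ∩ {C,G} = {C} (intersection, +0)
QR@6: {T} ∪ {C} = {C,T} (union, +1)
BEGQR@6: {C} ∩ {C,T} = {C} (intersection, +0)
per-site changes: [3, 2, 3, 3, 2, 2, 2]; total = 17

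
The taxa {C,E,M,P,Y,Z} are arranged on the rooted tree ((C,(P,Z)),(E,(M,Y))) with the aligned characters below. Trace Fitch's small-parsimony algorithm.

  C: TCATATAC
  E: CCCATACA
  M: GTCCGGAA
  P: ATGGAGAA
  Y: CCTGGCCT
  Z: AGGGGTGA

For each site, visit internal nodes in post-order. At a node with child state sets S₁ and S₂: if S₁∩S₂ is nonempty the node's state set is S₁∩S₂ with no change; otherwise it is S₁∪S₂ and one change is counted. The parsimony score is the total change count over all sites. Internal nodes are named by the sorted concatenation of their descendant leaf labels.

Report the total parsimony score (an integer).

site 0, node PZ: P={A} ∩ Z={A} → {A} (+0)
site 0, node CPZ: C={T} ∪ PZ={A} → {A,T} (+1)
site 0, node MY: M={G} ∪ Y={C} → {C,G} (+1)
site 0, node EMY: E={C} ∩ MY={C,G} → {C} (+0)
site 0, node CEMPYZ: CPZ={A,T} ∪ EMY={C} → {A,C,T} (+1)
site 1, node PZ: P={T} ∪ Z={G} → {G,T} (+1)
site 1, node CPZ: C={C} ∪ PZ={G,T} → {C,G,T} (+1)
site 1, node MY: M={T} ∪ Y={C} → {C,T} (+1)
site 1, node EMY: E={C} ∩ MY={C,T} → {C} (+0)
site 1, node CEMPYZ: CPZ={C,G,T} ∩ EMY={C} → {C} (+0)
site 2, node PZ: P={G} ∩ Z={G} → {G} (+0)
site 2, node CPZ: C={A} ∪ PZ={G} → {A,G} (+1)
site 2, node MY: M={C} ∪ Y={T} → {C,T} (+1)
site 2, node EMY: E={C} ∩ MY={C,T} → {C} (+0)
site 2, node CEMPYZ: CPZ={A,G} ∪ EMY={C} → {A,C,G} (+1)
site 3, node PZ: P={G} ∩ Z={G} → {G} (+0)
site 3, node CPZ: C={T} ∪ PZ={G} → {G,T} (+1)
site 3, node MY: M={C} ∪ Y={G} → {C,G} (+1)
site 3, node EMY: E={A} ∪ MY={C,G} → {A,C,G} (+1)
site 3, node CEMPYZ: CPZ={G,T} ∩ EMY={A,C,G} → {G} (+0)
site 4, node PZ: P={A} ∪ Z={G} → {A,G} (+1)
site 4, node CPZ: C={A} ∩ PZ={A,G} → {A} (+0)
site 4, node MY: M={G} ∩ Y={G} → {G} (+0)
site 4, node EMY: E={T} ∪ MY={G} → {G,T} (+1)
site 4, node CEMPYZ: CPZ={A} ∪ EMY={G,T} → {A,G,T} (+1)
site 5, node PZ: P={G} ∪ Z={T} → {G,T} (+1)
site 5, node CPZ: C={T} ∩ PZ={G,T} → {T} (+0)
site 5, node MY: M={G} ∪ Y={C} → {C,G} (+1)
site 5, node EMY: E={A} ∪ MY={C,G} → {A,C,G} (+1)
site 5, node CEMPYZ: CPZ={T} ∪ EMY={A,C,G} → {A,C,G,T} (+1)
site 6, node PZ: P={A} ∪ Z={G} → {A,G} (+1)
site 6, node CPZ: C={A} ∩ PZ={A,G} → {A} (+0)
site 6, node MY: M={A} ∪ Y={C} → {A,C} (+1)
site 6, node EMY: E={C} ∩ MY={A,C} → {C} (+0)
site 6, node CEMPYZ: CPZ={A} ∪ EMY={C} → {A,C} (+1)
site 7, node PZ: P={A} ∩ Z={A} → {A} (+0)
site 7, node CPZ: C={C} ∪ PZ={A} → {A,C} (+1)
site 7, node MY: M={A} ∪ Y={T} → {A,T} (+1)
site 7, node EMY: E={A} ∩ MY={A,T} → {A} (+0)
site 7, node CEMPYZ: CPZ={A,C} ∩ EMY={A} → {A} (+0)
per-site changes: [3, 3, 3, 3, 3, 4, 3, 2]; total = 24

24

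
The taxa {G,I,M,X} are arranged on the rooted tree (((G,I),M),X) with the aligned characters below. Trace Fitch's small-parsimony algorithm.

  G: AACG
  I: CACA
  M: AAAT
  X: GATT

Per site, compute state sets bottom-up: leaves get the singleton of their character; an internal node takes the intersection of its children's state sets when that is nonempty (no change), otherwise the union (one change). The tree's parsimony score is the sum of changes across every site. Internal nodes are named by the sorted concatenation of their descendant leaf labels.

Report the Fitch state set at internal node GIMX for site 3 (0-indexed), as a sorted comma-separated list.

T

GI@0: {A} ∪ {C} = {A,C} (union, +1)
GIM@0: {A,C} ∩ {A} = {A} (intersection, +0)
GIMX@0: {A} ∪ {G} = {A,G} (union, +1)
GI@1: {A} ∩ {A} = {A} (intersection, +0)
GIM@1: {A} ∩ {A} = {A} (intersection, +0)
GIMX@1: {A} ∩ {A} = {A} (intersection, +0)
GI@2: {C} ∩ {C} = {C} (intersection, +0)
GIM@2: {C} ∪ {A} = {A,C} (union, +1)
GIMX@2: {A,C} ∪ {T} = {A,C,T} (union, +1)
GI@3: {G} ∪ {A} = {A,G} (union, +1)
GIM@3: {A,G} ∪ {T} = {A,G,T} (union, +1)
GIMX@3: {A,G,T} ∩ {T} = {T} (intersection, +0)
per-site changes: [2, 0, 2, 2]; total = 6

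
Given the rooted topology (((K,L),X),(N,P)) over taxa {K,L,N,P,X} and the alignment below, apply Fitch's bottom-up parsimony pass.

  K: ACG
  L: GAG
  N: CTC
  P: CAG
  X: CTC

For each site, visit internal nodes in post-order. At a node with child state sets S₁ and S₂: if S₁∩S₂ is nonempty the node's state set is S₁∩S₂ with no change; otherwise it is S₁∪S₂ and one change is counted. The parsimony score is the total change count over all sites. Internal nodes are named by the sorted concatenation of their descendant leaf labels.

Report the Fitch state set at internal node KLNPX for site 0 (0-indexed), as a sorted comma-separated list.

[col 0] KL: children K:{A}, L:{G} ∪→ {A,G}; cost 1
[col 0] KLX: children KL:{A,G}, X:{C} ∪→ {A,C,G}; cost 1
[col 0] NP: children N:{C}, P:{C} ∩→ {C}; cost 0
[col 0] KLNPX: children KLX:{A,C,G}, NP:{C} ∩→ {C}; cost 0
[col 1] KL: children K:{C}, L:{A} ∪→ {A,C}; cost 1
[col 1] KLX: children KL:{A,C}, X:{T} ∪→ {A,C,T}; cost 1
[col 1] NP: children N:{T}, P:{A} ∪→ {A,T}; cost 1
[col 1] KLNPX: children KLX:{A,C,T}, NP:{A,T} ∩→ {A,T}; cost 0
[col 2] KL: children K:{G}, L:{G} ∩→ {G}; cost 0
[col 2] KLX: children KL:{G}, X:{C} ∪→ {C,G}; cost 1
[col 2] NP: children N:{C}, P:{G} ∪→ {C,G}; cost 1
[col 2] KLNPX: children KLX:{C,G}, NP:{C,G} ∩→ {C,G}; cost 0
per-site changes: [2, 3, 2]; total = 7

C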